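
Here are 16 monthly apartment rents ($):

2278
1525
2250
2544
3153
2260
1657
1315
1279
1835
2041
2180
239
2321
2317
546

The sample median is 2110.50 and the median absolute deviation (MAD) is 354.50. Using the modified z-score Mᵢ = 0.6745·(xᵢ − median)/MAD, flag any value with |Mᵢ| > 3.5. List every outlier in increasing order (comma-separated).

|Mᵢ| > 3.5 ⇔ |xᵢ − 2110.50| > 3.5·354.50/0.6745 = 1839.51.
So outliers lie outside [270.99, 3950.01].
239: M = -3.56 → outlier.

239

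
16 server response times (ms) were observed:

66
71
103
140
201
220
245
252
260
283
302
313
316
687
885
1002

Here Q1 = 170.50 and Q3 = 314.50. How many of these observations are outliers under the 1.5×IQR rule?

IQR = 144.00; fences at 170.50 − 216.00 = -45.50 and 314.50 + 216.00 = 530.50.
Outside the cutoffs: 687, 885, 1002.

3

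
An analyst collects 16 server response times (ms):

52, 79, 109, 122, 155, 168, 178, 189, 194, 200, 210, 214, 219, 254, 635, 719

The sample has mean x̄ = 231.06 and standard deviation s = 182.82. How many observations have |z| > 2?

Cutoffs: x̄ ± 2s = [-134.58, 596.70].
Outside the cutoffs: 635, 719.

2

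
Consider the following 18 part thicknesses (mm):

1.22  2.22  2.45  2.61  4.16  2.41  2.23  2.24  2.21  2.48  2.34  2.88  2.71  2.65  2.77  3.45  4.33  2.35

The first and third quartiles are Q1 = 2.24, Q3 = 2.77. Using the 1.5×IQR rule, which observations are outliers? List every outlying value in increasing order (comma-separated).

IQR = Q3 − Q1 = 2.77 − 2.24 = 0.53.
Lower fence = Q1 − 1.5·IQR = 2.24 − 0.795 = 1.445.
Upper fence = Q3 + 1.5·IQR = 2.77 + 0.795 = 3.565.
1.22 < 1.445 → outlier.
4.16 > 3.565 → outlier.
4.33 > 3.565 → outlier.
All remaining values lie within [1.445, 3.565].

1.22, 4.16, 4.33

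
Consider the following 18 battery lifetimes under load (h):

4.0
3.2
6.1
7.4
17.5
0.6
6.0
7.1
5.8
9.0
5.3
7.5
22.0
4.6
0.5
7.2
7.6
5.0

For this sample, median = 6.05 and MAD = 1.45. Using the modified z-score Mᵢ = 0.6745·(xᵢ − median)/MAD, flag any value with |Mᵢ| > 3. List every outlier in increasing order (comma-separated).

17.5, 22.0

|Mᵢ| > 3 ⇔ |xᵢ − 6.05| > 3·1.45/0.6745 = 6.45.
So outliers lie outside [-0.40, 12.50].
17.5: M = 5.33 → outlier.
22.0: M = 7.42 → outlier.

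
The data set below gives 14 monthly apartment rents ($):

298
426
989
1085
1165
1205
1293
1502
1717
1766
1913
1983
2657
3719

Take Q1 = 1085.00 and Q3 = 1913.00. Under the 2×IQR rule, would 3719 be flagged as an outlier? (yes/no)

IQR = Q3 − Q1 = 1913.00 − 1085.00 = 828.00.
Lower fence = Q1 − 2·IQR = 1085.00 − 1656.00 = -571.00.
Upper fence = Q3 + 2·IQR = 1913.00 + 1656.00 = 3569.00.
3719 lies above the upper fence.

yes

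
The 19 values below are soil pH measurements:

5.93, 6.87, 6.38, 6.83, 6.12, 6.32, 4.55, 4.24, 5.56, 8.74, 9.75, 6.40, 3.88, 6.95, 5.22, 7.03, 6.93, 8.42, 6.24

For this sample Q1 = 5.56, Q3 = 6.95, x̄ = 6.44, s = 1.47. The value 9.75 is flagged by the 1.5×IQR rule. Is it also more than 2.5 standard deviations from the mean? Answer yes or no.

z = (9.75 − 6.44) / 1.47 = 2.25.
|z| = 2.25 ≤ 2.5.

no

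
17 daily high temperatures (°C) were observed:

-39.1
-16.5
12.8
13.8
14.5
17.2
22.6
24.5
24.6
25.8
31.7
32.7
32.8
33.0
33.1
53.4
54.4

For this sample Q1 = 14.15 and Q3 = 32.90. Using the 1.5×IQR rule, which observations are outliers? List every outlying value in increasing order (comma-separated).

IQR = Q3 − Q1 = 32.90 − 14.15 = 18.75.
Lower fence = Q1 − 1.5·IQR = 14.15 − 28.125 = -13.975.
Upper fence = Q3 + 1.5·IQR = 32.90 + 28.125 = 61.025.
-39.1 < -13.975 → outlier.
-16.5 < -13.975 → outlier.
All remaining values lie within [-13.975, 61.025].

-39.1, -16.5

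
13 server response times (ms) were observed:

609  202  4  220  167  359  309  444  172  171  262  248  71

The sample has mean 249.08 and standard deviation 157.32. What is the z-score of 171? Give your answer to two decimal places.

-0.50

z = (171 − 249.08) / 157.32 = -0.50.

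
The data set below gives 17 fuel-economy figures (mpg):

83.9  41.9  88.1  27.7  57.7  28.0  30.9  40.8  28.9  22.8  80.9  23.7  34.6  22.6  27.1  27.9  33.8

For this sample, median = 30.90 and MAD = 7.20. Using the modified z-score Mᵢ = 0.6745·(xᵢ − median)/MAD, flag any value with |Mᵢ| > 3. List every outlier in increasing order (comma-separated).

80.9, 83.9, 88.1

|Mᵢ| > 3 ⇔ |xᵢ − 30.90| > 3·7.20/0.6745 = 32.02.
So outliers lie outside [-1.12, 62.92].
80.9: M = 4.68 → outlier.
83.9: M = 4.97 → outlier.
88.1: M = 5.36 → outlier.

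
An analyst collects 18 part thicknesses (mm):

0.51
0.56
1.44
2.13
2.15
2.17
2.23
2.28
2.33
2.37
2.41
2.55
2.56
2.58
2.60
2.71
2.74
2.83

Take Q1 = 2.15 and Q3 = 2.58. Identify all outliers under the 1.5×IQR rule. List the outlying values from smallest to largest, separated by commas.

0.51, 0.56, 1.44

IQR = Q3 − Q1 = 2.58 − 2.15 = 0.43.
Lower fence = Q1 − 1.5·IQR = 2.15 − 0.645 = 1.505.
Upper fence = Q3 + 1.5·IQR = 2.58 + 0.645 = 3.225.
0.51 < 1.505 → outlier.
0.56 < 1.505 → outlier.
1.44 < 1.505 → outlier.
All remaining values lie within [1.505, 3.225].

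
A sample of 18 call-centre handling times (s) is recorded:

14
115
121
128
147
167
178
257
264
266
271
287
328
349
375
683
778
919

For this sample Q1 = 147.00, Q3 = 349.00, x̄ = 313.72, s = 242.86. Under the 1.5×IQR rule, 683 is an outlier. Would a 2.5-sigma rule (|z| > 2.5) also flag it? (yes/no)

no

z = (683 − 313.72) / 242.86 = 1.52.
|z| = 1.52 ≤ 2.5.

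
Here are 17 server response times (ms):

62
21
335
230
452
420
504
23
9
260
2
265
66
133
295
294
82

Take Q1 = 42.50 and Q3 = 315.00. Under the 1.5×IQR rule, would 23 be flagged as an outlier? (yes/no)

no

IQR = Q3 − Q1 = 315.00 − 42.50 = 272.50.
Lower fence = Q1 − 1.5·IQR = 42.50 − 408.75 = -366.25.
Upper fence = Q3 + 1.5·IQR = 315.00 + 408.75 = 723.75.
23 lies within [-366.25, 723.75].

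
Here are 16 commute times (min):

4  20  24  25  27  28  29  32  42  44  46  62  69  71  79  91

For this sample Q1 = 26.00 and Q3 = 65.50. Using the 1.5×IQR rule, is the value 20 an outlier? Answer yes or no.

IQR = Q3 − Q1 = 65.50 − 26.00 = 39.50.
Lower fence = Q1 − 1.5·IQR = 26.00 − 59.25 = -33.25.
Upper fence = Q3 + 1.5·IQR = 65.50 + 59.25 = 124.75.
20 lies within [-33.25, 124.75].

no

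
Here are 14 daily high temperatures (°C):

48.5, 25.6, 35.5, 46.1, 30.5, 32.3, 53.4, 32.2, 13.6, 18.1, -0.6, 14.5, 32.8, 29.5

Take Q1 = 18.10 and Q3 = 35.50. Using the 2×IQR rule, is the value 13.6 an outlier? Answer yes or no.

IQR = Q3 − Q1 = 35.50 − 18.10 = 17.40.
Lower fence = Q1 − 2·IQR = 18.10 − 34.80 = -16.70.
Upper fence = Q3 + 2·IQR = 35.50 + 34.80 = 70.30.
13.6 lies within [-16.70, 70.30].

no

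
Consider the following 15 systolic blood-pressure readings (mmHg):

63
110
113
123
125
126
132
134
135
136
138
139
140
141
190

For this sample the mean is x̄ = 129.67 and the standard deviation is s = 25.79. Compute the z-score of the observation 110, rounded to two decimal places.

z = (110 − 129.67) / 25.79 = -0.76.

-0.76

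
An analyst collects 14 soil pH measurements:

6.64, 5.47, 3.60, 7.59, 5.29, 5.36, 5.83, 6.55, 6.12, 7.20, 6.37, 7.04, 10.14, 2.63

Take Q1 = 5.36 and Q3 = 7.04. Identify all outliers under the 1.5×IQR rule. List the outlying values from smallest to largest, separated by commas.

2.63, 10.14

IQR = Q3 − Q1 = 7.04 − 5.36 = 1.68.
Lower fence = Q1 − 1.5·IQR = 5.36 − 2.52 = 2.84.
Upper fence = Q3 + 1.5·IQR = 7.04 + 2.52 = 9.56.
2.63 < 2.84 → outlier.
10.14 > 9.56 → outlier.
All remaining values lie within [2.84, 9.56].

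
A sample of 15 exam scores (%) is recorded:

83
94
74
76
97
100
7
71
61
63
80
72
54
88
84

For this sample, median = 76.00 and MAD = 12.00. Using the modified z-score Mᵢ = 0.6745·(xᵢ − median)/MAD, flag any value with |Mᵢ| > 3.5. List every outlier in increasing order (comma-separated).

|Mᵢ| > 3.5 ⇔ |xᵢ − 76.00| > 3.5·12.00/0.6745 = 62.27.
So outliers lie outside [13.73, 138.27].
7: M = -3.88 → outlier.

7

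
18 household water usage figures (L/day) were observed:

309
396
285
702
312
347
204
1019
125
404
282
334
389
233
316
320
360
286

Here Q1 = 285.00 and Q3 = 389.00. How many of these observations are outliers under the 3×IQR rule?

IQR = 104.00; fences at 285.00 − 312.00 = -27.00 and 389.00 + 312.00 = 701.00.
Outside the cutoffs: 702, 1019.

2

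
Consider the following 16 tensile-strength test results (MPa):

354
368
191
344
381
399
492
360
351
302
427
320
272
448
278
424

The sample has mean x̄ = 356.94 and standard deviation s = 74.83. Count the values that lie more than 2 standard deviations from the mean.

Cutoffs: x̄ ± 2s = [207.28, 506.60].
Outside the cutoffs: 191.

1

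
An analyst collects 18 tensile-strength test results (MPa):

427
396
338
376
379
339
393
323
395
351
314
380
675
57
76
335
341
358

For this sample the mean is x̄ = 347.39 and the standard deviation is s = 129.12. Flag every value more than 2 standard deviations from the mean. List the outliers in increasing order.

57, 76, 675

Cutoffs at x̄ ± 2s: 347.39 ± 2·129.12 = [89.15, 605.63].
57: z = -2.25, |z| > 2 → outlier.
76: z = -2.10, |z| > 2 → outlier.
675: z = 2.54, |z| > 2 → outlier.
Every other value lies within [89.15, 605.63].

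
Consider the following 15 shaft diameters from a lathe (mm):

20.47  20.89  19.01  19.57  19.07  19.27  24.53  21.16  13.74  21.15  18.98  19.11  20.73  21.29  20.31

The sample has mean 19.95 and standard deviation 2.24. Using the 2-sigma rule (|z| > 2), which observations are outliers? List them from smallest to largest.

Cutoffs at x̄ ± 2s: 19.95 ± 2·2.24 = [15.47, 24.43].
13.74: z = -2.77, |z| > 2 → outlier.
24.53: z = 2.04, |z| > 2 → outlier.
Every other value lies within [15.47, 24.43].

13.74, 24.53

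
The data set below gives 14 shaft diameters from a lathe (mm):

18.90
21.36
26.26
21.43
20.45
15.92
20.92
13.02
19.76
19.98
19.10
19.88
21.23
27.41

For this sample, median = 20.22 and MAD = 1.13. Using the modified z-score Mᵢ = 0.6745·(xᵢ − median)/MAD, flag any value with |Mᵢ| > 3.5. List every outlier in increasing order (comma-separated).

13.02, 26.26, 27.41

|Mᵢ| > 3.5 ⇔ |xᵢ − 20.22| > 3.5·1.13/0.6745 = 5.86.
So outliers lie outside [14.36, 26.08].
13.02: M = -4.30 → outlier.
26.26: M = 3.61 → outlier.
27.41: M = 4.29 → outlier.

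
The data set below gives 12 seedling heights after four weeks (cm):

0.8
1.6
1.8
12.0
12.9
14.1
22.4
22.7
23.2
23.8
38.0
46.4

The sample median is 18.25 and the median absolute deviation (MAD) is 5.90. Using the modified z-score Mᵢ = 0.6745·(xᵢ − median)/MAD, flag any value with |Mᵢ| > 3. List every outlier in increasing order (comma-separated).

46.4

|Mᵢ| > 3 ⇔ |xᵢ − 18.25| > 3·5.90/0.6745 = 26.24.
So outliers lie outside [-7.99, 44.49].
46.4: M = 3.22 → outlier.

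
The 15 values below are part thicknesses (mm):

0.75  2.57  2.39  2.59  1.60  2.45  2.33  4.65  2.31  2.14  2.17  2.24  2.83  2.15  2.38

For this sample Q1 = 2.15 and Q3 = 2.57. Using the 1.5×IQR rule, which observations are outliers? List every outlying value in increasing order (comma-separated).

0.75, 4.65

IQR = Q3 − Q1 = 2.57 − 2.15 = 0.42.
Lower fence = Q1 − 1.5·IQR = 2.15 − 0.63 = 1.52.
Upper fence = Q3 + 1.5·IQR = 2.57 + 0.63 = 3.20.
0.75 < 1.52 → outlier.
4.65 > 3.20 → outlier.
All remaining values lie within [1.52, 3.20].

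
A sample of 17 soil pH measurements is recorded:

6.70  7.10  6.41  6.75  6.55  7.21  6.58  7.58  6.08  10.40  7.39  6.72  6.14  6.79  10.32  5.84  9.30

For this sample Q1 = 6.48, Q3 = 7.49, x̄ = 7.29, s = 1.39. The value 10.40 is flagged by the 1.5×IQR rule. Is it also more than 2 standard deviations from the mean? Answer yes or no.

yes

z = (10.40 − 7.29) / 1.39 = 2.24.
|z| = 2.24 > 2.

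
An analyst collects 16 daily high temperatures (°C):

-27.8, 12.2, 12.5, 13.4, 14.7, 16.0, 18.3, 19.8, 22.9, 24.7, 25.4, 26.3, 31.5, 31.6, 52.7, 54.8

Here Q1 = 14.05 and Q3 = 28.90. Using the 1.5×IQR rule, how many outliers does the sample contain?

IQR = 14.85; fences at 14.05 − 22.275 = -8.225 and 28.90 + 22.275 = 51.175.
Outside the cutoffs: -27.8, 52.7, 54.8.

3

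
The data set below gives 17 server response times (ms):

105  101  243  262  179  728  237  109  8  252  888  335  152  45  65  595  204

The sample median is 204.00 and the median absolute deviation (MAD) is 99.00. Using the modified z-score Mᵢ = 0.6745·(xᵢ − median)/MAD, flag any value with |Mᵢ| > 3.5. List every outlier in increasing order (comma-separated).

728, 888

|Mᵢ| > 3.5 ⇔ |xᵢ − 204.00| > 3.5·99.00/0.6745 = 513.71.
So outliers lie outside [-309.71, 717.71].
728: M = 3.57 → outlier.
888: M = 4.66 → outlier.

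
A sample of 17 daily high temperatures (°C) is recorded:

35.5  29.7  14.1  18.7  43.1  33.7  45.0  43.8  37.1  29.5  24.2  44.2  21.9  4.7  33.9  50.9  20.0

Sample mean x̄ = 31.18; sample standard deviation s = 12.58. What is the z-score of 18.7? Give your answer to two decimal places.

-0.99

z = (18.7 − 31.18) / 12.58 = -0.99.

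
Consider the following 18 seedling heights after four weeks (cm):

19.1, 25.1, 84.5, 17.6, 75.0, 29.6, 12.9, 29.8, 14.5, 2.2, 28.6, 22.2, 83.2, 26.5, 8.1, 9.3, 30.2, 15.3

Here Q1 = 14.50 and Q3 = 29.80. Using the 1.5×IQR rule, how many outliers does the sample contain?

IQR = 15.30; fences at 14.50 − 22.95 = -8.45 and 29.80 + 22.95 = 52.75.
Outside the cutoffs: 75.0, 83.2, 84.5.

3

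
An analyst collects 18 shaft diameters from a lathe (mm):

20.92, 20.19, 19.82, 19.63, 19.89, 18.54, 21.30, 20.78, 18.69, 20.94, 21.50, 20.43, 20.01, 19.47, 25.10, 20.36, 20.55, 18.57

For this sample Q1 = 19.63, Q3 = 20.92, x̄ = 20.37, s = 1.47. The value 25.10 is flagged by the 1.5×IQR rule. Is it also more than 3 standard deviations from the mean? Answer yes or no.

yes

z = (25.10 − 20.37) / 1.47 = 3.22.
|z| = 3.22 > 3.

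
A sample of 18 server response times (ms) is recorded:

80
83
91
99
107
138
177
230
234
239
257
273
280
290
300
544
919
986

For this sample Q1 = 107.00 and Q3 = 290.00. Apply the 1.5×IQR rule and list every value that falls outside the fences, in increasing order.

919, 986

IQR = Q3 − Q1 = 290.00 − 107.00 = 183.00.
Lower fence = Q1 − 1.5·IQR = 107.00 − 274.50 = -167.50.
Upper fence = Q3 + 1.5·IQR = 290.00 + 274.50 = 564.50.
919 > 564.50 → outlier.
986 > 564.50 → outlier.
All remaining values lie within [-167.50, 564.50].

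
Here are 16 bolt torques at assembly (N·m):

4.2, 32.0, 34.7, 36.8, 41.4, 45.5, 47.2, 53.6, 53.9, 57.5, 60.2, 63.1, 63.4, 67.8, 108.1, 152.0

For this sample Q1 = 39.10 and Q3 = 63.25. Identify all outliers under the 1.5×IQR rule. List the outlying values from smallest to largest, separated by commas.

108.1, 152.0

IQR = Q3 − Q1 = 63.25 − 39.10 = 24.15.
Lower fence = Q1 − 1.5·IQR = 39.10 − 36.225 = 2.875.
Upper fence = Q3 + 1.5·IQR = 63.25 + 36.225 = 99.475.
108.1 > 99.475 → outlier.
152.0 > 99.475 → outlier.
All remaining values lie within [2.875, 99.475].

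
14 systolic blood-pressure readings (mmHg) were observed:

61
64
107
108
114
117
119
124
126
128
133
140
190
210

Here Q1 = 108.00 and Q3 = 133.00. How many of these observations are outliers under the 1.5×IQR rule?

IQR = 25.00; fences at 108.00 − 37.50 = 70.50 and 133.00 + 37.50 = 170.50.
Outside the cutoffs: 61, 64, 190, 210.

4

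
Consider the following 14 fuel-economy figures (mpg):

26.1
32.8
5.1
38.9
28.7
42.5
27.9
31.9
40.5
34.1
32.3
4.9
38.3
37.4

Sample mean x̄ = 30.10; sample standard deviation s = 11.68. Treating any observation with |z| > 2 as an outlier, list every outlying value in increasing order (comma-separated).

4.9, 5.1

Cutoffs at x̄ ± 2s: 30.10 ± 2·11.68 = [6.74, 53.46].
4.9: z = -2.16, |z| > 2 → outlier.
5.1: z = -2.14, |z| > 2 → outlier.
Every other value lies within [6.74, 53.46].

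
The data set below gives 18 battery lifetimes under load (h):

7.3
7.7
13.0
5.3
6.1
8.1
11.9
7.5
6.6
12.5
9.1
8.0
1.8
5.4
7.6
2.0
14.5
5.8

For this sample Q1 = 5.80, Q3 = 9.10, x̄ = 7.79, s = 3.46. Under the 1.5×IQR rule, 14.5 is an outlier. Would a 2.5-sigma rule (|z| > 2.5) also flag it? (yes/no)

no

z = (14.5 − 7.79) / 3.46 = 1.94.
|z| = 1.94 ≤ 2.5.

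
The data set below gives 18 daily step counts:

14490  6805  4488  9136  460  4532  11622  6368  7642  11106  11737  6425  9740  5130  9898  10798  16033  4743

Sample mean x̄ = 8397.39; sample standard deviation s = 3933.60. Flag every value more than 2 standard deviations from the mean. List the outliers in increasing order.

Cutoffs at x̄ ± 2s: 8397.39 ± 2·3933.60 = [530.19, 16264.59].
460: z = -2.02, |z| > 2 → outlier.
Every other value lies within [530.19, 16264.59].

460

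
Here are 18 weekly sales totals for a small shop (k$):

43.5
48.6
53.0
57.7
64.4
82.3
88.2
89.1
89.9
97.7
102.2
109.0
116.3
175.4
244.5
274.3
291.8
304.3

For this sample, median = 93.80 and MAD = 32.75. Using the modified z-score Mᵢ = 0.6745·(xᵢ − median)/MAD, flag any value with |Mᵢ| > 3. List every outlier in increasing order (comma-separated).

|Mᵢ| > 3 ⇔ |xᵢ − 93.80| > 3·32.75/0.6745 = 145.66.
So outliers lie outside [-51.86, 239.46].
244.5: M = 3.10 → outlier.
274.3: M = 3.72 → outlier.
291.8: M = 4.08 → outlier.
304.3: M = 4.34 → outlier.

244.5, 274.3, 291.8, 304.3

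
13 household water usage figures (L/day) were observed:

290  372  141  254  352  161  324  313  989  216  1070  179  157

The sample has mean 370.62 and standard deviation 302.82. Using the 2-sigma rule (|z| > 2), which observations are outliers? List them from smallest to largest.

989, 1070

Cutoffs at x̄ ± 2s: 370.62 ± 2·302.82 = [-235.02, 976.26].
989: z = 2.04, |z| > 2 → outlier.
1070: z = 2.31, |z| > 2 → outlier.
Every other value lies within [-235.02, 976.26].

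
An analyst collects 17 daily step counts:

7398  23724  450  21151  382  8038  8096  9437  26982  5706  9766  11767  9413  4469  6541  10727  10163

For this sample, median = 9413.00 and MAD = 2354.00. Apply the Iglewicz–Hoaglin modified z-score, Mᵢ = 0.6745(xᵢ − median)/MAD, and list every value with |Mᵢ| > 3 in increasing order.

|Mᵢ| > 3 ⇔ |xᵢ − 9413.00| > 3·2354.00/0.6745 = 10469.98.
So outliers lie outside [-1056.98, 19882.98].
21151: M = 3.36 → outlier.
23724: M = 4.10 → outlier.
26982: M = 5.03 → outlier.

21151, 23724, 26982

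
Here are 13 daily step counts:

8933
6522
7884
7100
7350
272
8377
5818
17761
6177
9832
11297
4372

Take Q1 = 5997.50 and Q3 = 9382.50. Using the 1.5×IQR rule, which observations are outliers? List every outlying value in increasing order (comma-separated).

272, 17761

IQR = Q3 − Q1 = 9382.50 − 5997.50 = 3385.00.
Lower fence = Q1 − 1.5·IQR = 5997.50 − 5077.50 = 920.00.
Upper fence = Q3 + 1.5·IQR = 9382.50 + 5077.50 = 14460.00.
272 < 920.00 → outlier.
17761 > 14460.00 → outlier.
All remaining values lie within [920.00, 14460.00].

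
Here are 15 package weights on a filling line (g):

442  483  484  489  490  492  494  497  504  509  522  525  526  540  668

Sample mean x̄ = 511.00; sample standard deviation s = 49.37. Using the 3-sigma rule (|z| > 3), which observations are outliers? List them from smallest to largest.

668

Cutoffs at x̄ ± 3s: 511.00 ± 3·49.37 = [362.89, 659.11].
668: z = 3.18, |z| > 3 → outlier.
Every other value lies within [362.89, 659.11].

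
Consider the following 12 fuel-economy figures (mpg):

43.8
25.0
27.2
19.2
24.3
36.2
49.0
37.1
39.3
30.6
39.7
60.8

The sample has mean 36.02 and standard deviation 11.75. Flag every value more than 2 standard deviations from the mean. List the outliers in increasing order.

60.8

Cutoffs at x̄ ± 2s: 36.02 ± 2·11.75 = [12.52, 59.52].
60.8: z = 2.11, |z| > 2 → outlier.
Every other value lies within [12.52, 59.52].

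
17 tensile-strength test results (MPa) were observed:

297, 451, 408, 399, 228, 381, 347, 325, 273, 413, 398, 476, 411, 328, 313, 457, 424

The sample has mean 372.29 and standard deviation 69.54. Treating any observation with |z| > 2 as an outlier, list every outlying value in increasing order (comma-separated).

228

Cutoffs at x̄ ± 2s: 372.29 ± 2·69.54 = [233.21, 511.37].
228: z = -2.07, |z| > 2 → outlier.
Every other value lies within [233.21, 511.37].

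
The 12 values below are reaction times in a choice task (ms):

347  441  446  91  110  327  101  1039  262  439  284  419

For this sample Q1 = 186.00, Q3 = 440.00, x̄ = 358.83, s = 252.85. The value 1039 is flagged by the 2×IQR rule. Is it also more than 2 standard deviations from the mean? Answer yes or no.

z = (1039 − 358.83) / 252.85 = 2.69.
|z| = 2.69 > 2.

yes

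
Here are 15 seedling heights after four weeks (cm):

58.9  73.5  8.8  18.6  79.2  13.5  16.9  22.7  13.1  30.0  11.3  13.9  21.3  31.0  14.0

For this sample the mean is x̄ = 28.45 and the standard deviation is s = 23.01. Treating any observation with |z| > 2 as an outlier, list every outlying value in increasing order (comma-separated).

79.2

Cutoffs at x̄ ± 2s: 28.45 ± 2·23.01 = [-17.57, 74.47].
79.2: z = 2.21, |z| > 2 → outlier.
Every other value lies within [-17.57, 74.47].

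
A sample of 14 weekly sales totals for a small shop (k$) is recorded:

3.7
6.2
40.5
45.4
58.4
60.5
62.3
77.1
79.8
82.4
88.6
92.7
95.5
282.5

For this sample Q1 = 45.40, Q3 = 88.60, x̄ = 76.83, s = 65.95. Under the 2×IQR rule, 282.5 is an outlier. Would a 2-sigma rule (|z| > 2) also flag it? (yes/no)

z = (282.5 − 76.83) / 65.95 = 3.12.
|z| = 3.12 > 2.

yes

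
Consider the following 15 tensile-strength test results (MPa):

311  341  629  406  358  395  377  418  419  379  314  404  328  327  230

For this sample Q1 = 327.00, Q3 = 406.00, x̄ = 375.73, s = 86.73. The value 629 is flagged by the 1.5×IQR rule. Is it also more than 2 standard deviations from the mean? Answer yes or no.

yes

z = (629 − 375.73) / 86.73 = 2.92.
|z| = 2.92 > 2.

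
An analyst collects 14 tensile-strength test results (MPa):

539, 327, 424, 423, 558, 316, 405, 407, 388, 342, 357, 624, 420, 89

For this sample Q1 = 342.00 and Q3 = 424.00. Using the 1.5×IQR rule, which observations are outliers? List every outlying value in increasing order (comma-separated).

89, 558, 624

IQR = Q3 − Q1 = 424.00 − 342.00 = 82.00.
Lower fence = Q1 − 1.5·IQR = 342.00 − 123.00 = 219.00.
Upper fence = Q3 + 1.5·IQR = 424.00 + 123.00 = 547.00.
89 < 219.00 → outlier.
558 > 547.00 → outlier.
624 > 547.00 → outlier.
All remaining values lie within [219.00, 547.00].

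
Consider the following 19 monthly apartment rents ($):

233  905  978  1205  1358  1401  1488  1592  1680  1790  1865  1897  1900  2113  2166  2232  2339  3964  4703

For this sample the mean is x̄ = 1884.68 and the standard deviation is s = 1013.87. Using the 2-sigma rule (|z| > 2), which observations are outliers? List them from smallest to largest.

3964, 4703

Cutoffs at x̄ ± 2s: 1884.68 ± 2·1013.87 = [-143.06, 3912.42].
3964: z = 2.05, |z| > 2 → outlier.
4703: z = 2.78, |z| > 2 → outlier.
Every other value lies within [-143.06, 3912.42].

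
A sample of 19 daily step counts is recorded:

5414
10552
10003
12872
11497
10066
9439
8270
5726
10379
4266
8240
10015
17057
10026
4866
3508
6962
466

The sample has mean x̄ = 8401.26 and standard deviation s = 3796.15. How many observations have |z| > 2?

Cutoffs: x̄ ± 2s = [808.96, 15993.56].
Outside the cutoffs: 466, 17057.

2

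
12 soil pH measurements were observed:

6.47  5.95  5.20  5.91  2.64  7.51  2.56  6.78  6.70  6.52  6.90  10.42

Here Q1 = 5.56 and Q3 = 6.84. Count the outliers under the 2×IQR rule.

IQR = 1.28; fences at 5.56 − 2.56 = 3.00 and 6.84 + 2.56 = 9.40.
Outside the cutoffs: 2.56, 2.64, 10.42.

3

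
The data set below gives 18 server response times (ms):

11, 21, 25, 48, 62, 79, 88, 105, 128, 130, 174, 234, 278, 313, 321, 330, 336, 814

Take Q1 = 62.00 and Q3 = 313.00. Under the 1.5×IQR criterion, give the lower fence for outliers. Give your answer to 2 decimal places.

-314.50

IQR = Q3 − Q1 = 313.00 − 62.00 = 251.00.
Lower fence = Q1 − 1.5·IQR = 62.00 − 376.50 = -314.50.
Upper fence = Q3 + 1.5·IQR = 313.00 + 376.50 = 689.50.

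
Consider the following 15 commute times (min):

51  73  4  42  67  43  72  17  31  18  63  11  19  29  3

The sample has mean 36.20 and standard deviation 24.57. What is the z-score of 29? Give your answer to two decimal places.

-0.29

z = (29 − 36.20) / 24.57 = -0.29.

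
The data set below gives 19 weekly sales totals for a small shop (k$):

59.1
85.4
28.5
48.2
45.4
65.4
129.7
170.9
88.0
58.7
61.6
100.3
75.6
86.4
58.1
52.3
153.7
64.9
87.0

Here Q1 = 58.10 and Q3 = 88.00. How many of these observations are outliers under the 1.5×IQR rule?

IQR = 29.90; fences at 58.10 − 44.85 = 13.25 and 88.00 + 44.85 = 132.85.
Outside the cutoffs: 153.7, 170.9.

2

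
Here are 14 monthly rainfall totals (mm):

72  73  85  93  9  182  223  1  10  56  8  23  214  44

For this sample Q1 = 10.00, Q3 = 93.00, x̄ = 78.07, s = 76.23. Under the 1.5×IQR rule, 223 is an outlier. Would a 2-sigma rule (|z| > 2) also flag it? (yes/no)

z = (223 − 78.07) / 76.23 = 1.90.
|z| = 1.90 ≤ 2.

no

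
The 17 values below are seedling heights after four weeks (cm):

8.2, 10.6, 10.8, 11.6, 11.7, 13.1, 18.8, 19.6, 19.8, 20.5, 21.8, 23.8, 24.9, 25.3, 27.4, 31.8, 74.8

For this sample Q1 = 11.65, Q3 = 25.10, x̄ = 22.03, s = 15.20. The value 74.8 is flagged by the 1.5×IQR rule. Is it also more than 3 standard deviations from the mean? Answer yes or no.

z = (74.8 − 22.03) / 15.20 = 3.47.
|z| = 3.47 > 3.

yes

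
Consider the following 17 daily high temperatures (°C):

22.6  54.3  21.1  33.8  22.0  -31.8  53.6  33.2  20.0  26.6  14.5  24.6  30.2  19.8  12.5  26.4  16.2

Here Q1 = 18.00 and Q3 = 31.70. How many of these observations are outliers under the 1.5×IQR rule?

IQR = 13.70; fences at 18.00 − 20.55 = -2.55 and 31.70 + 20.55 = 52.25.
Outside the cutoffs: -31.8, 53.6, 54.3.

3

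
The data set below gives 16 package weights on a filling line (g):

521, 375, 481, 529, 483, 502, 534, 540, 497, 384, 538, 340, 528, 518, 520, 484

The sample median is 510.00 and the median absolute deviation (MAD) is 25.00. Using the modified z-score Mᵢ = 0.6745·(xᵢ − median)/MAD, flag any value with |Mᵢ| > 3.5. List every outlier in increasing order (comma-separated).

340, 375

|Mᵢ| > 3.5 ⇔ |xᵢ − 510.00| > 3.5·25.00/0.6745 = 129.73.
So outliers lie outside [380.27, 639.73].
340: M = -4.59 → outlier.
375: M = -3.64 → outlier.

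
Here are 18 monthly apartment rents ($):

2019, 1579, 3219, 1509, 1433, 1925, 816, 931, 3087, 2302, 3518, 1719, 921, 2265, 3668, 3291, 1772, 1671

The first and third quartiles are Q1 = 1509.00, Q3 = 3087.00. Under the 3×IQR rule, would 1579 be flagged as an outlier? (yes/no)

IQR = Q3 − Q1 = 3087.00 − 1509.00 = 1578.00.
Lower fence = Q1 − 3·IQR = 1509.00 − 4734.00 = -3225.00.
Upper fence = Q3 + 3·IQR = 3087.00 + 4734.00 = 7821.00.
1579 lies within [-3225.00, 7821.00].

no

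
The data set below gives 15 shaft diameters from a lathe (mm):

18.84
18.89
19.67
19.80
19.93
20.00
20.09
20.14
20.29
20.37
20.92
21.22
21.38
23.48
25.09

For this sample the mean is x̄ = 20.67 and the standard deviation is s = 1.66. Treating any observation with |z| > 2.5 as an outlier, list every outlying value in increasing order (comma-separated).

Cutoffs at x̄ ± 2.5s: 20.67 ± 2.5·1.66 = [16.52, 24.82].
25.09: z = 2.66, |z| > 2.5 → outlier.
Every other value lies within [16.52, 24.82].

25.09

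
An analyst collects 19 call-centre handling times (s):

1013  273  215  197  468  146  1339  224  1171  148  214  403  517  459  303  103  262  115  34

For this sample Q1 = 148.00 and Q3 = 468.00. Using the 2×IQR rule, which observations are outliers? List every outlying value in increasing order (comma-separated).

IQR = Q3 − Q1 = 468.00 − 148.00 = 320.00.
Lower fence = Q1 − 2·IQR = 148.00 − 640.00 = -492.00.
Upper fence = Q3 + 2·IQR = 468.00 + 640.00 = 1108.00.
1171 > 1108.00 → outlier.
1339 > 1108.00 → outlier.
All remaining values lie within [-492.00, 1108.00].

1171, 1339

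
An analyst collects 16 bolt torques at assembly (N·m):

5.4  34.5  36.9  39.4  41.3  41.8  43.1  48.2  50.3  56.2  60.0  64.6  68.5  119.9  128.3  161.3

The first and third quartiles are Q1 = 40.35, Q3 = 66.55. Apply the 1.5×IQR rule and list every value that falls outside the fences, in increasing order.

119.9, 128.3, 161.3

IQR = Q3 − Q1 = 66.55 − 40.35 = 26.20.
Lower fence = Q1 − 1.5·IQR = 40.35 − 39.30 = 1.05.
Upper fence = Q3 + 1.5·IQR = 66.55 + 39.30 = 105.85.
119.9 > 105.85 → outlier.
128.3 > 105.85 → outlier.
161.3 > 105.85 → outlier.
All remaining values lie within [1.05, 105.85].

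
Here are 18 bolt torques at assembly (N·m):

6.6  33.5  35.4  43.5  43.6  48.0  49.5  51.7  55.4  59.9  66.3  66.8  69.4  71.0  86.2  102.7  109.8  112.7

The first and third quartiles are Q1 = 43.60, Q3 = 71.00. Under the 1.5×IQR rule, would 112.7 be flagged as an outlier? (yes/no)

IQR = Q3 − Q1 = 71.00 − 43.60 = 27.40.
Lower fence = Q1 − 1.5·IQR = 43.60 − 41.10 = 2.50.
Upper fence = Q3 + 1.5·IQR = 71.00 + 41.10 = 112.10.
112.7 lies above the upper fence.

yes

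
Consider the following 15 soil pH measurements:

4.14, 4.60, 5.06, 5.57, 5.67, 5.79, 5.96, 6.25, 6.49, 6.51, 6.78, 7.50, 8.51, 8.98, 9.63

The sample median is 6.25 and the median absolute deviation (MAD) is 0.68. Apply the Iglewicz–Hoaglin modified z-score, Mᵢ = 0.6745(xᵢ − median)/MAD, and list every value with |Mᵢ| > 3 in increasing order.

|Mᵢ| > 3 ⇔ |xᵢ − 6.25| > 3·0.68/0.6745 = 3.02.
So outliers lie outside [3.23, 9.27].
9.63: M = 3.35 → outlier.

9.63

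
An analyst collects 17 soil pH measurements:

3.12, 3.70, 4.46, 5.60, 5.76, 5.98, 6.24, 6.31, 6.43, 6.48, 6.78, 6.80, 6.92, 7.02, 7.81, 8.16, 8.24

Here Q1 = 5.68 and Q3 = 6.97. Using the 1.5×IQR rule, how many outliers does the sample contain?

IQR = 1.29; fences at 5.68 − 1.935 = 3.745 and 6.97 + 1.935 = 8.905.
Outside the cutoffs: 3.12, 3.70.

2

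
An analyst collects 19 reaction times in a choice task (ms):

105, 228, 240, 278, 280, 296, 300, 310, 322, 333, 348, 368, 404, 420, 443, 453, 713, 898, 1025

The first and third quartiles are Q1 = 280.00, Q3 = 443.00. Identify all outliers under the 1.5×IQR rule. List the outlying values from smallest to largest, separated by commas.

IQR = Q3 − Q1 = 443.00 − 280.00 = 163.00.
Lower fence = Q1 − 1.5·IQR = 280.00 − 244.50 = 35.50.
Upper fence = Q3 + 1.5·IQR = 443.00 + 244.50 = 687.50.
713 > 687.50 → outlier.
898 > 687.50 → outlier.
1025 > 687.50 → outlier.
All remaining values lie within [35.50, 687.50].

713, 898, 1025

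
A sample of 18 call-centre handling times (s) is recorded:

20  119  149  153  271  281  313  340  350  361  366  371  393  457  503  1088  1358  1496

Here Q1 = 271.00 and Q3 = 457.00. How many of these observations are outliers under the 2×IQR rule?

IQR = 186.00; fences at 271.00 − 372.00 = -101.00 and 457.00 + 372.00 = 829.00.
Outside the cutoffs: 1088, 1358, 1496.

3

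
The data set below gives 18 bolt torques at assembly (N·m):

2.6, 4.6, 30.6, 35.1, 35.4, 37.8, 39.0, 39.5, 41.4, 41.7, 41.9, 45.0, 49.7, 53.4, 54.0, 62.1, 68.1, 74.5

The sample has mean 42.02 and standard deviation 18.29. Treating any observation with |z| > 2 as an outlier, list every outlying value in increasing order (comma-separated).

Cutoffs at x̄ ± 2s: 42.02 ± 2·18.29 = [5.44, 78.60].
2.6: z = -2.16, |z| > 2 → outlier.
4.6: z = -2.05, |z| > 2 → outlier.
Every other value lies within [5.44, 78.60].

2.6, 4.6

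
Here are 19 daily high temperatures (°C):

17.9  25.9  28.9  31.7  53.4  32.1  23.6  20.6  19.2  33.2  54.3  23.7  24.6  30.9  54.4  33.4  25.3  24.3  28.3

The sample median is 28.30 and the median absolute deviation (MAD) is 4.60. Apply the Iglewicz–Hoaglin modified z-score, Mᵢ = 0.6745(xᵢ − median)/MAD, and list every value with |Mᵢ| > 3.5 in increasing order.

|Mᵢ| > 3.5 ⇔ |xᵢ − 28.30| > 3.5·4.60/0.6745 = 23.87.
So outliers lie outside [4.43, 52.17].
53.4: M = 3.68 → outlier.
54.3: M = 3.81 → outlier.
54.4: M = 3.83 → outlier.

53.4, 54.3, 54.4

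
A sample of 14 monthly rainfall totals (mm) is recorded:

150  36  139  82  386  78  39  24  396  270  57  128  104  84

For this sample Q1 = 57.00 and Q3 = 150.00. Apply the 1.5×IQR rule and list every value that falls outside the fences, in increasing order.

386, 396

IQR = Q3 − Q1 = 150.00 − 57.00 = 93.00.
Lower fence = Q1 − 1.5·IQR = 57.00 − 139.50 = -82.50.
Upper fence = Q3 + 1.5·IQR = 150.00 + 139.50 = 289.50.
386 > 289.50 → outlier.
396 > 289.50 → outlier.
All remaining values lie within [-82.50, 289.50].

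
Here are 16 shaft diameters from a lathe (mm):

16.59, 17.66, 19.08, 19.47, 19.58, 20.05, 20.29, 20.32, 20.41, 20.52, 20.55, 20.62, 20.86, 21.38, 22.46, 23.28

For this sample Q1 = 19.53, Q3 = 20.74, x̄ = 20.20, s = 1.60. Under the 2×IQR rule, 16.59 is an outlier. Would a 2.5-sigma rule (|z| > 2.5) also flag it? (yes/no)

z = (16.59 − 20.20) / 1.60 = -2.26.
|z| = 2.26 ≤ 2.5.

no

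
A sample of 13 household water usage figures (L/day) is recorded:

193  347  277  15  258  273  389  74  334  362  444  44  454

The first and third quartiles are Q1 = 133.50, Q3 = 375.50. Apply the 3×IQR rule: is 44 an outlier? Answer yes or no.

IQR = Q3 − Q1 = 375.50 − 133.50 = 242.00.
Lower fence = Q1 − 3·IQR = 133.50 − 726.00 = -592.50.
Upper fence = Q3 + 3·IQR = 375.50 + 726.00 = 1101.50.
44 lies within [-592.50, 1101.50].

no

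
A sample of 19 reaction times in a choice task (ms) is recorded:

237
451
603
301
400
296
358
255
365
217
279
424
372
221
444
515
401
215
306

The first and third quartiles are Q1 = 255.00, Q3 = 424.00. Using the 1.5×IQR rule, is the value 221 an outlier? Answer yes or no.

IQR = Q3 − Q1 = 424.00 − 255.00 = 169.00.
Lower fence = Q1 − 1.5·IQR = 255.00 − 253.50 = 1.50.
Upper fence = Q3 + 1.5·IQR = 424.00 + 253.50 = 677.50.
221 lies within [1.50, 677.50].

no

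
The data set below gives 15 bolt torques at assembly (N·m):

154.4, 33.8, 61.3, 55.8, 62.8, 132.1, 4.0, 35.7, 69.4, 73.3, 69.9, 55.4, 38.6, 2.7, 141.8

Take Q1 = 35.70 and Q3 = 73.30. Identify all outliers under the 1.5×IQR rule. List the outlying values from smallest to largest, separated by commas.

132.1, 141.8, 154.4

IQR = Q3 − Q1 = 73.30 − 35.70 = 37.60.
Lower fence = Q1 − 1.5·IQR = 35.70 − 56.40 = -20.70.
Upper fence = Q3 + 1.5·IQR = 73.30 + 56.40 = 129.70.
132.1 > 129.70 → outlier.
141.8 > 129.70 → outlier.
154.4 > 129.70 → outlier.
All remaining values lie within [-20.70, 129.70].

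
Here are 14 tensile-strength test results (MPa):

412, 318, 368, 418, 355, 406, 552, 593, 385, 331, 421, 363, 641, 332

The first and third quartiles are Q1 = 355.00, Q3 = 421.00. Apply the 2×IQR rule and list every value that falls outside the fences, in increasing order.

593, 641

IQR = Q3 − Q1 = 421.00 − 355.00 = 66.00.
Lower fence = Q1 − 2·IQR = 355.00 − 132.00 = 223.00.
Upper fence = Q3 + 2·IQR = 421.00 + 132.00 = 553.00.
593 > 553.00 → outlier.
641 > 553.00 → outlier.
All remaining values lie within [223.00, 553.00].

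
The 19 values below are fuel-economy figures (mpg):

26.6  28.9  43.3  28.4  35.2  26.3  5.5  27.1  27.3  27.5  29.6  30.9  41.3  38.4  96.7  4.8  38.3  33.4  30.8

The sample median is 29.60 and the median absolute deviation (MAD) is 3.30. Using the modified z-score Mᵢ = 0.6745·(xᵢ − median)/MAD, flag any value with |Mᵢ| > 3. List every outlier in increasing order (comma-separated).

4.8, 5.5, 96.7

|Mᵢ| > 3 ⇔ |xᵢ − 29.60| > 3·3.30/0.6745 = 14.68.
So outliers lie outside [14.92, 44.28].
4.8: M = -5.07 → outlier.
5.5: M = -4.93 → outlier.
96.7: M = 13.71 → outlier.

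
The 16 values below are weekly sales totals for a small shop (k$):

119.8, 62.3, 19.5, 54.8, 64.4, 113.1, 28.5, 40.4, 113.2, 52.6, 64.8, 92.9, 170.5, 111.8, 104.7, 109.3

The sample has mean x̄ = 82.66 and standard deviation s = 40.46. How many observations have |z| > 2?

1

Cutoffs: x̄ ± 2s = [1.74, 163.58].
Outside the cutoffs: 170.5.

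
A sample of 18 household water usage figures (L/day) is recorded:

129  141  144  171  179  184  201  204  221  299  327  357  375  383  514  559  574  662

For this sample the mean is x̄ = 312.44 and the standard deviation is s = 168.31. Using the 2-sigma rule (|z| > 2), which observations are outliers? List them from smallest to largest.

Cutoffs at x̄ ± 2s: 312.44 ± 2·168.31 = [-24.18, 649.06].
662: z = 2.08, |z| > 2 → outlier.
Every other value lies within [-24.18, 649.06].

662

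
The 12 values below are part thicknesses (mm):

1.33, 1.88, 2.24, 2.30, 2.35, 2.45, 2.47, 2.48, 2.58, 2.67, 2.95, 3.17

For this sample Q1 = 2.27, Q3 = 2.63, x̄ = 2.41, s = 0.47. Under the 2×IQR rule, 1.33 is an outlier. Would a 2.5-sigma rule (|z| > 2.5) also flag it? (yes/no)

no

z = (1.33 − 2.41) / 0.47 = -2.30.
|z| = 2.30 ≤ 2.5.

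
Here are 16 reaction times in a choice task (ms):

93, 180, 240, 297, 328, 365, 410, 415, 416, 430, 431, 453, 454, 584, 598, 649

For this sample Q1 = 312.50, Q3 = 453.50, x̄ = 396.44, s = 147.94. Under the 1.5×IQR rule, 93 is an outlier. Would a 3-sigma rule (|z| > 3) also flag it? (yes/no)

z = (93 − 396.44) / 147.94 = -2.05.
|z| = 2.05 ≤ 3.

no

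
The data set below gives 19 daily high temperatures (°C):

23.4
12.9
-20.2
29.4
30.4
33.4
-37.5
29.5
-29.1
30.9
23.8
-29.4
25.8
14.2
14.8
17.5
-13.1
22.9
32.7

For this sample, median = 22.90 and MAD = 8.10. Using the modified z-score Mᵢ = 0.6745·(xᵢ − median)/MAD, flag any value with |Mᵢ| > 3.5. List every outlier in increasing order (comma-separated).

-37.5, -29.4, -29.1, -20.2

|Mᵢ| > 3.5 ⇔ |xᵢ − 22.90| > 3.5·8.10/0.6745 = 42.03.
So outliers lie outside [-19.13, 64.93].
-37.5: M = -5.03 → outlier.
-29.4: M = -4.36 → outlier.
-29.1: M = -4.33 → outlier.
-20.2: M = -3.59 → outlier.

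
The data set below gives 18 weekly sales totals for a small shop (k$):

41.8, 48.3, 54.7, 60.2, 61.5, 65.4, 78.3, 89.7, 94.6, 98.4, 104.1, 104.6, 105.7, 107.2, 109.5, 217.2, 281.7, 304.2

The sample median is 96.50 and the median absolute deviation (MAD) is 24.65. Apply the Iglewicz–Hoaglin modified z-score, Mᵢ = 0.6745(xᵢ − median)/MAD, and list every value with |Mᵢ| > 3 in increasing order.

217.2, 281.7, 304.2

|Mᵢ| > 3 ⇔ |xᵢ − 96.50| > 3·24.65/0.6745 = 109.64.
So outliers lie outside [-13.14, 206.14].
217.2: M = 3.30 → outlier.
281.7: M = 5.07 → outlier.
304.2: M = 5.68 → outlier.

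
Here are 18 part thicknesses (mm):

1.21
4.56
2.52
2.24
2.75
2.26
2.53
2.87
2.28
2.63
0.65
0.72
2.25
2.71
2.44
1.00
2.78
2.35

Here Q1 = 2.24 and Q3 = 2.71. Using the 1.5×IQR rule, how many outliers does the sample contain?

5

IQR = 0.47; fences at 2.24 − 0.705 = 1.535 and 2.71 + 0.705 = 3.415.
Outside the cutoffs: 0.65, 0.72, 1.00, 1.21, 4.56.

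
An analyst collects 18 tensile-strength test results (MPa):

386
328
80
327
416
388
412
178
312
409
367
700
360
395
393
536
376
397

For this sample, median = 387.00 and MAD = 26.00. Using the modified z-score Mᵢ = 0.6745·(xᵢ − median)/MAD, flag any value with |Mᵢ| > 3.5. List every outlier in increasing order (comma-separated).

80, 178, 536, 700

|Mᵢ| > 3.5 ⇔ |xᵢ − 387.00| > 3.5·26.00/0.6745 = 134.91.
So outliers lie outside [252.09, 521.91].
80: M = -7.96 → outlier.
178: M = -5.42 → outlier.
536: M = 3.87 → outlier.
700: M = 8.12 → outlier.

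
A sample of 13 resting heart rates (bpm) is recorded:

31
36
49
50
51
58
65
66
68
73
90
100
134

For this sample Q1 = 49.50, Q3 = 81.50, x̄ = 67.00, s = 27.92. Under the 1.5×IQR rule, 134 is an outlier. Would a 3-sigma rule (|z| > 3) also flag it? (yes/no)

z = (134 − 67.00) / 27.92 = 2.40.
|z| = 2.40 ≤ 3.

no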